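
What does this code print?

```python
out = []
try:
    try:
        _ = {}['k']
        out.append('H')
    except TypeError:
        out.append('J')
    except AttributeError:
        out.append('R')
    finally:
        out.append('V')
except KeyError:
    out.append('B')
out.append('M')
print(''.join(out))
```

Execution trace: 'V' (inner finally) → 'B' (outer except KeyError) → 'M' (after the try/except). Output: VBM

Answer: VBM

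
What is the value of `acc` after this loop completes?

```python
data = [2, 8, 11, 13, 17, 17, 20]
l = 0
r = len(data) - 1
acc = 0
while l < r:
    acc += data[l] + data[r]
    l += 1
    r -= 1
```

Sum of pairs from ends
`acc` takes the values: 0 → 22 → 47 → 75

Answer: 75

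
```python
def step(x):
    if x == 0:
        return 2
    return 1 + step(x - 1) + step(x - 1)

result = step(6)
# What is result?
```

step(x) = 1 + 2·step(x-1), step(0)=2. Closed form: (2+1)·2^6 - 1 = 191.

Answer: 191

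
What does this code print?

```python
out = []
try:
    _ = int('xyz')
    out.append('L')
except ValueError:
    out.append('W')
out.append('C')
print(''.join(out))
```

Execution trace: 'W' (except ValueError) → 'C' (after the try/except). Output: WC

Answer: WC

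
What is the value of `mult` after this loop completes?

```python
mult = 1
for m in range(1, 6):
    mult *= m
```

5! = 120
`mult` takes the values: 1 → 2 → 6 → 24 → 120

Answer: 120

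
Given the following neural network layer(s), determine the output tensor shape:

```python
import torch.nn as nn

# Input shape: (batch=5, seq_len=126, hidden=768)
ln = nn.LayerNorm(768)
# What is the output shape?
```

Input: (5, 126, 768) -> Output: (5, 126, 768)

Answer: (5, 126, 768)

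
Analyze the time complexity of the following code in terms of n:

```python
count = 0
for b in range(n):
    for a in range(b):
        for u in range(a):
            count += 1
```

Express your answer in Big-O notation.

Each loop level contributes: n × n × n. Multiplying the contributions gives O(n^3).

Answer: O(n^3)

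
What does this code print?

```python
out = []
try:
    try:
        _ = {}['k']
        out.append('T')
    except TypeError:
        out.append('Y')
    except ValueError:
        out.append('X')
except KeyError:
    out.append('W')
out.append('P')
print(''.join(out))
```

Execution trace: 'W' (outer except KeyError) → 'P' (after the try/except). Output: WP

Answer: WP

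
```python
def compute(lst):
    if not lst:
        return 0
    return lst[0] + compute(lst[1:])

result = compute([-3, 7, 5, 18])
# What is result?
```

(-3) + 7 + 5 + 18 + 0 = 27

Answer: 27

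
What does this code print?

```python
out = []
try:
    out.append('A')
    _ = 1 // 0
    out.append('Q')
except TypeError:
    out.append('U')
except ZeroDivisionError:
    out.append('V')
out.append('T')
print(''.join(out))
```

Execution trace: 'A' (try body) → 'V' (except ZeroDivisionError) → 'T' (after the try/except). Output: AVT

Answer: AVT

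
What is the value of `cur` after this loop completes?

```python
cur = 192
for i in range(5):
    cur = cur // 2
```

Halve 5 times: 192 // 2^5 = 6
`cur` takes the values: 192 → 96 → 48 → 24 → 12 → 6

Answer: 6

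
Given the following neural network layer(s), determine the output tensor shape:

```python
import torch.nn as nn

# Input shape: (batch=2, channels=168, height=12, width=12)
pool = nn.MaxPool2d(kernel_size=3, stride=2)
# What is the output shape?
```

Input: (2, 168, 12, 12) -> Output: (2, 168, 5, 5)

Answer: (2, 168, 5, 5)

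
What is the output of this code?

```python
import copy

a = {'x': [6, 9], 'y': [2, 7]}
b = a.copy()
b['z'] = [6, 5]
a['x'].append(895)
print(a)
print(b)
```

Key concept: shallow copy of dict with mutable values.
Step by step:
`a = {'x': [6, 9], 'y': [2, 7]}` → a = {'x': [6, 9], 'y': [2, 7]}
`b = a.copy()` → b = {'x': [6, 9], 'y': [2, 7]}
`b['z'] = [6, 5]` → b = {'x': [6, 9], 'y': [2, 7], 'z': [6, 5]}
`a['x'].append(895)` → a = {'x': [6, 9, 895], 'y': [2, 7]}; b = {'x': [6, 9, 895], 'y': [2, 7], 'z': [6, 5]}
`print(a)` → prints {'x': [6, 9, 895], 'y': [2, 7]}
`print(b)` → prints {'x': [6, 9, 895], 'y': [2, 7], 'z': [6, 5]}

Answer:
{'x': [6, 9, 895], 'y': [2, 7]}
{'x': [6, 9, 895], 'y': [2, 7], 'z': [6, 5]}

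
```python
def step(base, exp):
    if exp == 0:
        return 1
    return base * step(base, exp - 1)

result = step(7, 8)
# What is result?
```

step(7, 8) = 7 * 7 * 7 * 7 * 7 * 7 * 7 * 7 = 5764801

Answer: 5764801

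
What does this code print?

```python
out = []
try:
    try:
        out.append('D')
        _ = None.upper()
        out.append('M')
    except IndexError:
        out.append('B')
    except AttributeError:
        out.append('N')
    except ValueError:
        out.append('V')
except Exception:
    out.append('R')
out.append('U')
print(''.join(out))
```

Execution trace: 'D' (inner try body) → 'N' (inner except AttributeError) → 'U' (after the try/except). Output: DNU

Answer: DNU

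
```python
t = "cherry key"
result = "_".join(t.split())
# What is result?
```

Trace:
`t = "cherry key"` → t = 'cherry key'
`result = "_".join(t.split())` → result = 'cherry_key'
So result = 'cherry_key'

Answer: 'cherry_key'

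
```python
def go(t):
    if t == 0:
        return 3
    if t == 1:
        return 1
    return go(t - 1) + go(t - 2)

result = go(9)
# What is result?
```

Build up from base cases: go(0)=3, go(1)=1, go(2)=4, go(3)=5, go(4)=9, go(5)=14, go(6)=23, ..., go(9)=97

Answer: 97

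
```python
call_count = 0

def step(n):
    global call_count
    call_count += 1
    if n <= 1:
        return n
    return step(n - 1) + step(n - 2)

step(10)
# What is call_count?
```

Calls(n) = 1 + Calls(n-1) + Calls(n-2); Calls(0)=Calls(1)=1. For n=10 this gives 177.

Answer: 177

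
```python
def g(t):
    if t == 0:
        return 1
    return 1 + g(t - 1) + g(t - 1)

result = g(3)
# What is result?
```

g(t) = 1 + 2·g(t-1), g(0)=1. Closed form: (1+1)·2^3 - 1 = 15.

Answer: 15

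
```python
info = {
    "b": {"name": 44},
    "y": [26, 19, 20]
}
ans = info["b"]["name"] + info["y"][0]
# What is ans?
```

Trace:
`info = { ...` → info = {'b': {'name': 44}, 'y': [26, 19, 20]}
`ans = info["b"]["name"] + info["y"][0]` → ans = 70
So ans = 70

Answer: 70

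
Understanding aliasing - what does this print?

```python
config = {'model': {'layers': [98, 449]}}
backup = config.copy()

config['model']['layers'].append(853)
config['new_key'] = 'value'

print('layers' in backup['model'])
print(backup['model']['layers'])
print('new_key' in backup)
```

Key concept: shallow copy gotcha with nested dict.
Step by step:
`config = {'model': {'layers': [98, 449]}}` → config = {'model': {'layers': [98, 449]}}
`backup = config.copy()` → backup = {'model': {'layers': [98, 449]}}
`config['model']['layers'].append(853)` → config = {'model': {'layers': [98, 449, 853]}}; backup = {'model': {'layers': [98, 449, 853]}}
`config['new_key'] = 'value'` → config = {'model': {'layers': [98, 449, 853]}, 'new_key': 'value'}
`print('layers' in backup['model'])` → prints True
`print(backup['model']['layers'])` → prints [98, 449, 853]
`print('new_key' in backup)` → prints False

Answer:
True
[98, 449, 853]
False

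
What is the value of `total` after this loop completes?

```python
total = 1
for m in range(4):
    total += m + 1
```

Start at 1, add 1 to 4 = 11
`total` takes the values: 1 → 2 → 4 → 7 → 11

Answer: 11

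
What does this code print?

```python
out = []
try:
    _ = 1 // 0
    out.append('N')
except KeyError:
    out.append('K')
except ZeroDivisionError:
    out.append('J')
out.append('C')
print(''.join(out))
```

Execution trace: 'J' (except ZeroDivisionError) → 'C' (after the try/except). Output: JC

Answer: JC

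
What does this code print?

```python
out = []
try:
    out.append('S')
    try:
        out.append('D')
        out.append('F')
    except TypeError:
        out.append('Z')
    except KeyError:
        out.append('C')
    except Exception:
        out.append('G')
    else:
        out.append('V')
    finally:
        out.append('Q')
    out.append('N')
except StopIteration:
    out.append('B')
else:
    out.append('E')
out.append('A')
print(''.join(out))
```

Execution trace: 'S' (try body) → 'D' (inner try body) → 'F' (inner try body, no exception) → 'V' (inner else) → 'Q' (inner finally) → 'N' (try body, no exception) → 'E' (else) → 'A' (after the try/except). Output: SDFVQNEA

Answer: SDFVQNEA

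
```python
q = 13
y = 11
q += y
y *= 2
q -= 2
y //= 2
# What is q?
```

Trace:
`q = 13` → q = 13
`y = 11` → y = 11
`q += y` → q = 24
`y *= 2` → y = 22
`q -= 2` → q = 22
`y //= 2` → y = 11
So q = 22

Answer: 22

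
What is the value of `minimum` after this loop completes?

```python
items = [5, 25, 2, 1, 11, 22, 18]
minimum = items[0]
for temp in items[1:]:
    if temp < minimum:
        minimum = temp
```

Minimum of [5, 25, 2, 1, 11, 22, 18]
`minimum` takes the values: 5 → 2 → 1

Answer: 1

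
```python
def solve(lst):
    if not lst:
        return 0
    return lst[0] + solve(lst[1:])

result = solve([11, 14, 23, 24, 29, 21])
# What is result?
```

11 + 14 + 23 + 24 + 29 + 21 + 0 = 122

Answer: 122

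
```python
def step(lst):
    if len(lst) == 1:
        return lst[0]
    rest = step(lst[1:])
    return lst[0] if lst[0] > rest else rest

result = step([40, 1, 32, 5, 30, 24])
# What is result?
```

Recursive max over [40, 1, 32, 5, 30, 24] = 40

Answer: 40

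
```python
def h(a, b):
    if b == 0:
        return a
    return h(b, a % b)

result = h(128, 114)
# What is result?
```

h(128, 114) -> h(114, 14) -> h(14, 2) -> h(2, 0) -> 2

Answer: 2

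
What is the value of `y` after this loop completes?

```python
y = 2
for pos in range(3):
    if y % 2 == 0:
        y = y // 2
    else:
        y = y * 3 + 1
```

Collatz-style transformation from 2
`y` takes the values: 2 → 1 → 4 → 2

Answer: 2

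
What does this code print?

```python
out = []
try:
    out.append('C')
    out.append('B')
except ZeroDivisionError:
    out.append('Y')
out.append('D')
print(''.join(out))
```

Execution trace: 'C' (try body) → 'B' (try body, no exception) → 'D' (after the try/except). Output: CBD

Answer: CBD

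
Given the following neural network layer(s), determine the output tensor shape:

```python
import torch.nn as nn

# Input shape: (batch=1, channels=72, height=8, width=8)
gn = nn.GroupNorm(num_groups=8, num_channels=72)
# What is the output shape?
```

Input: (1, 72, 8, 8) -> Output: (1, 72, 8, 8)

Answer: (1, 72, 8, 8)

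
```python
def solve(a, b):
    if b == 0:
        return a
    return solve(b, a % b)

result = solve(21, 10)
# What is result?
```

solve(21, 10) -> solve(10, 1) -> solve(1, 0) -> 1

Answer: 1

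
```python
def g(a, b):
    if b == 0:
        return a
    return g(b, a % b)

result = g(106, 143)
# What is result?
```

g(106, 143) -> g(143, 106) -> g(106, 37) -> g(37, 32) -> g(32, 5) -> g(5, 2) -> g(2, 1) -> g(1, 0) -> 1

Answer: 1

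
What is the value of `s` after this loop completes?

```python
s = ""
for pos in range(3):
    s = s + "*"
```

Repeat '*' 3 times
`s` takes the values: "" → "*" → "**" → "***"

Answer: "***"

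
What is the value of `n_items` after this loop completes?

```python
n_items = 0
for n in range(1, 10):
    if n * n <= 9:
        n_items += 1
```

Count numbers where n² ≤ 9
`n_items` takes the values: 0 → 1 → 2 → 3

Answer: 3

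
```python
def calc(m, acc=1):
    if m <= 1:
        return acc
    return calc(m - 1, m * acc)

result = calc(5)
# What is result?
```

Accumulator trace (n, acc): (5, 1) -> (4, 5) -> (3, 20) -> (2, 60) -> (1, 120) -> return 120

Answer: 120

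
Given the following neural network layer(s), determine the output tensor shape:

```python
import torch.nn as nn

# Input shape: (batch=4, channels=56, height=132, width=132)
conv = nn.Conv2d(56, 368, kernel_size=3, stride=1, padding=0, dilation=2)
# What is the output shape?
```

Input: (4, 56, 132, 132) -> Output: (4, 368, 128, 128)

Answer: (4, 368, 128, 128)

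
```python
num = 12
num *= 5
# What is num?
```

Trace:
`num = 12` → num = 12
`num *= 5` → num = 60
So num = 60

Answer: 60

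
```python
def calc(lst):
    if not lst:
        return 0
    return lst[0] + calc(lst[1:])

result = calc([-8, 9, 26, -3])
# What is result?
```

(-8) + 9 + 26 + (-3) + 0 = 24

Answer: 24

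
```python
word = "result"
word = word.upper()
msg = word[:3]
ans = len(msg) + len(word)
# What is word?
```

Trace:
`word = "result"` → word = 'result'
`word = word.upper()` → word = 'RESULT'
`msg = word[:3]` → msg = 'RES'
`ans = len(msg) + len(word)` → ans = 9
So word = 'RESULT'

Answer: 'RESULT'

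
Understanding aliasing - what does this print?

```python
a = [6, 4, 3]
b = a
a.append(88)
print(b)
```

Key concept: basic list aliasing.
Step by step:
`a = [6, 4, 3]` → a = [6, 4, 3]
`b = a` → b = [6, 4, 3] (same object as a)
`a.append(88)` → a = [6, 4, 3, 88] (same object as b); b = [6, 4, 3, 88] (same object as a)
`print(b)` → prints [6, 4, 3, 88]

Answer: [6, 4, 3, 88]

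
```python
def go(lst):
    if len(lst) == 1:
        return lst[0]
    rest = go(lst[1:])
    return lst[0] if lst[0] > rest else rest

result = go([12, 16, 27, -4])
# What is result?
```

Recursive max over [12, 16, 27, -4] = 27

Answer: 27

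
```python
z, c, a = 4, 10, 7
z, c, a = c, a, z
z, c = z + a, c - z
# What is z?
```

Trace:
`z, c, a = 4, 10, 7` → z = 4; c = 10; a = 7
`z, c, a = c, a, z` → z = 10; c = 7; a = 4
`z, c = z + a, c - z` → z = 14; c = -3
So z = 14

Answer: 14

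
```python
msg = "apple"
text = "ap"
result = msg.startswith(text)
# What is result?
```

Trace:
`msg = "apple"` → msg = 'apple'
`text = "ap"` → text = 'ap'
`result = msg.startswith(text)` → result = True
So result = True

Answer: True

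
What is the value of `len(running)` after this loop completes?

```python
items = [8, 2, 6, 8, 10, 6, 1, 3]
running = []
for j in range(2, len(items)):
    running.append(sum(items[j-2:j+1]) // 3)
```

Number of 3-element averages
`running` takes the values: [] → [5] → [5, 5] → [5, 5, 8] → [5, 5, 8, 8] → [5, 5, 8, 8, 5] → [5, 5, 8, 8, 5, 3]
So `len(running)` = 6

Answer: 6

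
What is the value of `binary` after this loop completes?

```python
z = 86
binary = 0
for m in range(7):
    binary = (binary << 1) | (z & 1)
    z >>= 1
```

Reverse lowest 7 bits of 86
`binary` takes the values: 0 → 1 → 3 → 6 → 13 → 26 → 53

Answer: 53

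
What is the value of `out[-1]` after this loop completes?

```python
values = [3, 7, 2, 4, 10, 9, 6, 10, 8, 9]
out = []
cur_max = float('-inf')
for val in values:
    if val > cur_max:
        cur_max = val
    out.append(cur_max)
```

Running max ends at 10
`out` takes the values: [] → [3] → [3, 7] → [3, 7, 7] → [3, 7, 7, 7] → [3, 7, 7, 7, 10] → [3, 7, 7, 7, 10, 10] → [3, 7, 7, 7, 10, 10, 10] → [3, 7, 7, 7, 10, 10, 10, 10] → [3, 7, 7, 7, 10, 10, 10, 10, 10] → [3, 7, 7, 7, 10, 10, 10, 10, 10, 10]
So `out[-1]` = 10

Answer: 10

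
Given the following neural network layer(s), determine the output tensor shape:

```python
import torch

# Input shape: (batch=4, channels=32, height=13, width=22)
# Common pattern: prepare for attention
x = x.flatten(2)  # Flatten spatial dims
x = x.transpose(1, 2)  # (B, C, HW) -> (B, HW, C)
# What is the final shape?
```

Input: (4, 32, 13, 22) -> after flatten(2): (4, 32, 286) -> Output: (4, 286, 32)

Answer: (4, 286, 32)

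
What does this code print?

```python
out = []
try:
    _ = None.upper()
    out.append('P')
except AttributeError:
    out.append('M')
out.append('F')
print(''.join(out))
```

Execution trace: 'M' (except AttributeError) → 'F' (after the try/except). Output: MF

Answer: MF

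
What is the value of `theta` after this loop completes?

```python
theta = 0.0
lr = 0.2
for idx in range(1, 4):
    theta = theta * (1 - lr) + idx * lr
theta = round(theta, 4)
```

Moving average with lr=0.2
`theta` takes the values: 0.0 → 0.2 → 0.56 → 1.048

Answer: 1.048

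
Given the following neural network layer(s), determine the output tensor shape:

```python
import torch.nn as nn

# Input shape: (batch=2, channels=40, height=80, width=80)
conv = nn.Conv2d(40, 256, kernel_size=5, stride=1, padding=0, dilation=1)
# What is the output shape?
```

Input: (2, 40, 80, 80) -> Output: (2, 256, 76, 76)

Answer: (2, 256, 76, 76)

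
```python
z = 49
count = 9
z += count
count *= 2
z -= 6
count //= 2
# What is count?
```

Trace:
`z = 49` → z = 49
`count = 9` → count = 9
`z += count` → z = 58
`count *= 2` → count = 18
`z -= 6` → z = 52
`count //= 2` → count = 9
So count = 9

Answer: 9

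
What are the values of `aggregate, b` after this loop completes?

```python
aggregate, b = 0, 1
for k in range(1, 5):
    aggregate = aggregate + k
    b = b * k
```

Sum and factorial of 1 to 4
`aggregate, b` takes the values: (0, 1) → (1, 1) → (3, 1) → (3, 2) → (6, 2) → (6, 6) → (10, 6) → (10, 24)

Answer: 10, 24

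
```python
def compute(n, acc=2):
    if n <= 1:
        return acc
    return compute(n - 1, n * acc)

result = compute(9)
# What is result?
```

Accumulator trace (n, acc): (9, 2) -> (8, 18) -> (7, 144) -> (6, 1008) -> (5, 6048) -> (4, 30240) -> (3, 120960) -> (2, 362880) -> (1, 725760) -> return 725760

Answer: 725760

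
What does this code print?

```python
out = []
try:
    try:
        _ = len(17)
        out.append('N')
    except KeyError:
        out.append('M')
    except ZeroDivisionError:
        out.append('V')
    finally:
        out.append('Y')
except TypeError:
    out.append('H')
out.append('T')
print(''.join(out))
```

Execution trace: 'Y' (finally) → 'H' (outer except TypeError) → 'T' (after the try/except). Output: YHT

Answer: YHT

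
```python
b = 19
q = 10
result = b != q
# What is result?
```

Trace:
`b = 19` → b = 19
`q = 10` → q = 10
`result = b != q` → result = True
So result = True

Answer: True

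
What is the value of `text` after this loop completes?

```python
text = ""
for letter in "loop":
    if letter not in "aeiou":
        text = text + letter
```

Remove vowels from 'loop'
`text` takes the values: "" → "l" → "lp"

Answer: "lp"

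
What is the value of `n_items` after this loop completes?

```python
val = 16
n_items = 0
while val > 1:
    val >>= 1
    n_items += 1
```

Count right shifts until 1
`n_items` takes the values: 0 → 1 → 2 → 3 → 4

Answer: 4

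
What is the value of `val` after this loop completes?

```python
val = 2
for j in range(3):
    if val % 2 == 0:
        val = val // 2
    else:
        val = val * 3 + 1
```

Collatz-style transformation from 2
`val` takes the values: 2 → 1 → 4 → 2

Answer: 2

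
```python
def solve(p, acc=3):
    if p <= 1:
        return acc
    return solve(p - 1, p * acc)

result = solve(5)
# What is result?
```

Accumulator trace (n, acc): (5, 3) -> (4, 15) -> (3, 60) -> (2, 180) -> (1, 360) -> return 360

Answer: 360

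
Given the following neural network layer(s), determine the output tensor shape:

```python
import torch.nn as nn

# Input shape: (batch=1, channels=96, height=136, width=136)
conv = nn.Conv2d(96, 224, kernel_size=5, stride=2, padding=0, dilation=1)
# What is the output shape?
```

Input: (1, 96, 136, 136) -> Output: (1, 224, 66, 66)

Answer: (1, 224, 66, 66)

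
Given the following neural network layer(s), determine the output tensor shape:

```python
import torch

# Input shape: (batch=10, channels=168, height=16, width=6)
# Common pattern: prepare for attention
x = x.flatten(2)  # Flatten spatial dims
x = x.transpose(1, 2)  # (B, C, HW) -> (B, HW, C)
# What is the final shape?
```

Input: (10, 168, 16, 6) -> after flatten(2): (10, 168, 96) -> Output: (10, 96, 168)

Answer: (10, 96, 168)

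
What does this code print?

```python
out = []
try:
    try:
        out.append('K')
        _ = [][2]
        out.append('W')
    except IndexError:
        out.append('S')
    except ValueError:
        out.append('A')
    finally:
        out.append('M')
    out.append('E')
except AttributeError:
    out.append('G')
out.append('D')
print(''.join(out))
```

Execution trace: 'K' (inner try body) → 'S' (inner except IndexError) → 'M' (inner finally) → 'E' (try body, no exception) → 'D' (after the try/except). Output: KSMED

Answer: KSMED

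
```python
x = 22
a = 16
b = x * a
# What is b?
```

Trace:
`x = 22` → x = 22
`a = 16` → a = 16
`b = x * a` → b = 352
So b = 352

Answer: 352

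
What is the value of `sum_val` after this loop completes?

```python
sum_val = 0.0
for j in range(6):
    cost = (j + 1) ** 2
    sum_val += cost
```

Sum of squared losses 1² + 2² + ... + 6²
`sum_val` takes the values: 0.0 → 1.0 → 5.0 → 14.0 → 30.0 → 55.0 → 91.0

Answer: 91.0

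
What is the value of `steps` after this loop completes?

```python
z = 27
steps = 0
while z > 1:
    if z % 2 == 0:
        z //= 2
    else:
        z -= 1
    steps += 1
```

Steps to reduce 27 to 1
`steps` takes the values: 0 → 1 → 2 → 3 → 4 → 5 → 6 → 7

Answer: 7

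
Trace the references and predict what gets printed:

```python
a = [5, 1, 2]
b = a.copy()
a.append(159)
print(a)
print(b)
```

Key concept: list.copy() creates independent copy.
Step by step:
`a = [5, 1, 2]` → a = [5, 1, 2]
`b = a.copy()` → b = [5, 1, 2]
`a.append(159)` → a = [5, 1, 2, 159]
`print(a)` → prints [5, 1, 2, 159]
`print(b)` → prints [5, 1, 2]

Answer:
[5, 1, 2, 159]
[5, 1, 2]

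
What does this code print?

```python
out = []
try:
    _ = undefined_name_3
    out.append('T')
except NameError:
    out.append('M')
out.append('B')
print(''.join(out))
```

Execution trace: 'M' (except NameError) → 'B' (after the try/except). Output: MB

Answer: MB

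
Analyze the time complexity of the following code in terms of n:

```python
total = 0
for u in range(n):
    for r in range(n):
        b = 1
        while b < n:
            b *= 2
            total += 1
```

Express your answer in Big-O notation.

Each loop level contributes: n × n × log n. Multiplying the contributions gives O(n^2 log n).

Answer: O(n^2 log n)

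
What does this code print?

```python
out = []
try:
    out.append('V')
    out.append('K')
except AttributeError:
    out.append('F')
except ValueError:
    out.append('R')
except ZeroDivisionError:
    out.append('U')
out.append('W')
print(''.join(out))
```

Execution trace: 'V' (try body) → 'K' (try body, no exception) → 'W' (after the try/except). Output: VKW

Answer: VKW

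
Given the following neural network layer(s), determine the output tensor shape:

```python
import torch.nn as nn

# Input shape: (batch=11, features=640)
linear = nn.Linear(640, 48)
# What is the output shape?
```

Input: (11, 640) -> Output: (11, 48)

Answer: (11, 48)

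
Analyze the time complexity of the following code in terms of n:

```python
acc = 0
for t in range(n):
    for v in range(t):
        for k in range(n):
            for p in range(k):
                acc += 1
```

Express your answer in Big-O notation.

Each loop level contributes: n × n × n × n. Multiplying the contributions gives O(n^4).

Answer: O(n^4)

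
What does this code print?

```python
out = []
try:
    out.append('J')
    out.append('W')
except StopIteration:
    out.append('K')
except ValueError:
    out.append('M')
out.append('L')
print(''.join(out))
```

Execution trace: 'J' (try body) → 'W' (try body, no exception) → 'L' (after the try/except). Output: JWL

Answer: JWL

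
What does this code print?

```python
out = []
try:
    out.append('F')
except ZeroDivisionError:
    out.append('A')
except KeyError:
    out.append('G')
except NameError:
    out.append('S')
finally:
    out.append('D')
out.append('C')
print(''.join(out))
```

Execution trace: 'F' (try body, no exception) → 'D' (finally) → 'C' (after the try/except). Output: FDC

Answer: FDC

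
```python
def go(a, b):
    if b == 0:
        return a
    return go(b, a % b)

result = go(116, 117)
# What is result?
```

go(116, 117) -> go(117, 116) -> go(116, 1) -> go(1, 0) -> 1

Answer: 1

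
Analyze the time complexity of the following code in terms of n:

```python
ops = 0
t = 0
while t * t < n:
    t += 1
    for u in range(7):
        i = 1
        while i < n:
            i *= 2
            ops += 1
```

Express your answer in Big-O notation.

Each loop level contributes: √n × 1 × log n. Multiplying the contributions gives O(√n log n).

Answer: O(√n log n)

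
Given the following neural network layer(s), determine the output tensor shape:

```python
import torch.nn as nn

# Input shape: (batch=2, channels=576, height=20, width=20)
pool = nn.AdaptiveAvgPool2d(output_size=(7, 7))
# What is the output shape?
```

Input: (2, 576, 20, 20) -> Output: (2, 576, 7, 7)

Answer: (2, 576, 7, 7)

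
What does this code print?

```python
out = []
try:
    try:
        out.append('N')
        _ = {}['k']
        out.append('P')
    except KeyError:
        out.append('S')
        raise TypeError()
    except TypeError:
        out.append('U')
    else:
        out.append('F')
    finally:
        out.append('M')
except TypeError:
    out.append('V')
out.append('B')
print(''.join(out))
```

Execution trace: 'N' (inner try body) → 'S' (inner except KeyError) → 'M' (inner finally) → 'V' (outer except TypeError) → 'B' (after the try/except). Output: NSMVB

Answer: NSMVB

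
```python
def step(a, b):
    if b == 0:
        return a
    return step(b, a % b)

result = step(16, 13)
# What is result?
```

step(16, 13) -> step(13, 3) -> step(3, 1) -> step(1, 0) -> 1

Answer: 1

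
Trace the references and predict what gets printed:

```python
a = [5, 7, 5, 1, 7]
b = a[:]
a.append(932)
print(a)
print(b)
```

Key concept: slice [:] creates copy.
Step by step:
`a = [5, 7, 5, 1, 7]` → a = [5, 7, 5, 1, 7]
`b = a[:]` → b = [5, 7, 5, 1, 7]
`a.append(932)` → a = [5, 7, 5, 1, 7, 932]
`print(a)` → prints [5, 7, 5, 1, 7, 932]
`print(b)` → prints [5, 7, 5, 1, 7]

Answer:
[5, 7, 5, 1, 7, 932]
[5, 7, 5, 1, 7]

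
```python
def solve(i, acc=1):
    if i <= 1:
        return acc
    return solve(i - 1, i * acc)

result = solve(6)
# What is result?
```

Accumulator trace (n, acc): (6, 1) -> (5, 6) -> (4, 30) -> (3, 120) -> (2, 360) -> (1, 720) -> return 720

Answer: 720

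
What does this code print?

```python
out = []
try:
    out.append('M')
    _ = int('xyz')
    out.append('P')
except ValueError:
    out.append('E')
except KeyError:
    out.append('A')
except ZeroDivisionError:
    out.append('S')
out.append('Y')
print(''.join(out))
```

Execution trace: 'M' (try body) → 'E' (except ValueError) → 'Y' (after the try/except). Output: MEY

Answer: MEY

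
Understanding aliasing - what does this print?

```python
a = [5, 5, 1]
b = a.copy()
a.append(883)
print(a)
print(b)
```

Key concept: list.copy() creates independent copy.
Step by step:
`a = [5, 5, 1]` → a = [5, 5, 1]
`b = a.copy()` → b = [5, 5, 1]
`a.append(883)` → a = [5, 5, 1, 883]
`print(a)` → prints [5, 5, 1, 883]
`print(b)` → prints [5, 5, 1]

Answer:
[5, 5, 1, 883]
[5, 5, 1]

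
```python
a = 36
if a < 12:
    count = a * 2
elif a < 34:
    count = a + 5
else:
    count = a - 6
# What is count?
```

Trace:
`a = 36` → a = 36
`if a < 12: ...` → a < 12 is False, a < 34 is False, take else branch → count = 30
So count = 30

Answer: 30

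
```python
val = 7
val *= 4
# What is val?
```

Trace:
`val = 7` → val = 7
`val *= 4` → val = 28
So val = 28

Answer: 28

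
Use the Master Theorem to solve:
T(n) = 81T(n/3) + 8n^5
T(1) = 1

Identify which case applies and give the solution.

a=81, b=3, f(n)=8n^5. log_3(81) = 4. Since c=5 > 4 and the regularity condition holds (81(n/3)^5 = (81/3^5)n^5 with 81/3^5 < 1), Case 3 applies: T(n) = Θ(f(n)) = O(n^5).

Answer: O(n^5) - Case 3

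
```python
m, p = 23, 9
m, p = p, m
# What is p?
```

Trace:
`m, p = 23, 9` → m = 23; p = 9
`m, p = p, m` → m = 9; p = 23
So p = 23

Answer: 23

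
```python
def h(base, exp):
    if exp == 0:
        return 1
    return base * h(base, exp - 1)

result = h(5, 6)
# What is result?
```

h(5, 6) = 5 * 5 * 5 * 5 * 5 * 5 = 15625

Answer: 15625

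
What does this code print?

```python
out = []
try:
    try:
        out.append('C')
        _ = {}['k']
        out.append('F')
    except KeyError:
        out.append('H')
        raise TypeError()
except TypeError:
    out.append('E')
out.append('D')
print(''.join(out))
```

Execution trace: 'C' (inner try body) → 'H' (inner except KeyError) → 'E' (outer except TypeError) → 'D' (after the try/except). Output: CHED

Answer: CHED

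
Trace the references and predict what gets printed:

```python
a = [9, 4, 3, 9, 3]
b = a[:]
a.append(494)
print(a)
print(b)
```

Key concept: slice [:] creates copy.
Step by step:
`a = [9, 4, 3, 9, 3]` → a = [9, 4, 3, 9, 3]
`b = a[:]` → b = [9, 4, 3, 9, 3]
`a.append(494)` → a = [9, 4, 3, 9, 3, 494]
`print(a)` → prints [9, 4, 3, 9, 3, 494]
`print(b)` → prints [9, 4, 3, 9, 3]

Answer:
[9, 4, 3, 9, 3, 494]
[9, 4, 3, 9, 3]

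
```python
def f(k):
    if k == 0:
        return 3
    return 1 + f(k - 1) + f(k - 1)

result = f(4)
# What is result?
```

f(k) = 1 + 2·f(k-1), f(0)=3. Closed form: (3+1)·2^4 - 1 = 63.

Answer: 63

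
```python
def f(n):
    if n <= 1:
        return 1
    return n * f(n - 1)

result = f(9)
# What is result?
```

f(9) = 9 * 8 * 7 * 6 * 5 * 4 * 3 * 2 * 1 = 362880

Answer: 362880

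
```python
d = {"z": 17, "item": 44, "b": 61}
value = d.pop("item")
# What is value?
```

Trace:
`d = {"z": 17, "item": 44, "b": 61}` → d = {'z': 17, 'item': 44, 'b': 61}
`value = d.pop("item")` → d = {'z': 17, 'b': 61}; value = 44
So value = 44

Answer: 44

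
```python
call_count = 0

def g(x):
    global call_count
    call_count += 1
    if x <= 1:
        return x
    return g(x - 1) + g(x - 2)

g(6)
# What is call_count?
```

Calls(x) = 1 + Calls(x-1) + Calls(x-2); Calls(0)=Calls(1)=1. For x=6 this gives 25.

Answer: 25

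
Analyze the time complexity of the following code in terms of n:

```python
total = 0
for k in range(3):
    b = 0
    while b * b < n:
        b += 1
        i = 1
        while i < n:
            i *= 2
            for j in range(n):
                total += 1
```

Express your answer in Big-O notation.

Each loop level contributes: 1 × √n × log n × n. Multiplying the contributions gives O(n√n log n).

Answer: O(n√n log n)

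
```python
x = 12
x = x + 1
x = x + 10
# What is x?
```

Trace:
`x = 12` → x = 12
`x = x + 1` → x = 13
`x = x + 10` → x = 23
So x = 23

Answer: 23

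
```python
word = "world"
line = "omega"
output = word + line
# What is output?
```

Trace:
`word = "world"` → word = 'world'
`line = "omega"` → line = 'omega'
`output = word + line` → output = 'worldomega'
So output = 'worldomega'

Answer: 'worldomega'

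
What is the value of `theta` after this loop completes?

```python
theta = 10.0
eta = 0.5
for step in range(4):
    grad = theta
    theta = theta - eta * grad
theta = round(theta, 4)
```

Gradient descent: w = 10.0 * (1 - 0.5)^4
`theta` takes the values: 10.0 → 5.0 → 2.5 → 1.25 → 0.625

Answer: 0.625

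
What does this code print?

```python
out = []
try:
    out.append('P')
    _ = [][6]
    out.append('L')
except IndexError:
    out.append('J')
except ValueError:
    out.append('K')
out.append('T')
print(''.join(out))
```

Execution trace: 'P' (try body) → 'J' (except IndexError) → 'T' (after the try/except). Output: PJT

Answer: PJT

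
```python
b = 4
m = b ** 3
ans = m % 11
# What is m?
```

Trace:
`b = 4` → b = 4
`m = b ** 3` → m = 64
`ans = m % 11` → ans = 9
So m = 64

Answer: 64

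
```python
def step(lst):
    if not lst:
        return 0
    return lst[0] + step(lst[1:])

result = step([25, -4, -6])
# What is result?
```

25 + (-4) + (-6) + 0 = 15

Answer: 15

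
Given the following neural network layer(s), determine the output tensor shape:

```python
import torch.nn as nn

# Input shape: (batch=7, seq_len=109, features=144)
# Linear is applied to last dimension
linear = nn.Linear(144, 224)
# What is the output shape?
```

Input: (7, 109, 144) -> Output: (7, 109, 224)

Answer: (7, 109, 224)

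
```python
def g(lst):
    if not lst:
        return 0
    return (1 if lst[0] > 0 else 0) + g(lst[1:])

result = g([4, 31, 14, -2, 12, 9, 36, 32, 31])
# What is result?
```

Count of positive elements in [4, 31, 14, -2, 12, 9, 36, 32, 31] = 8

Answer: 8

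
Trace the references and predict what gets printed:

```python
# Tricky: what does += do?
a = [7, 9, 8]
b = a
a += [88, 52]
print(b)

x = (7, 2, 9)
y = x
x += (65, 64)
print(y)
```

Key concept: += behavior differs for mutable vs immutable.
Step by step:
`a = [7, 9, 8]` → a = [7, 9, 8]
`b = a` → b = [7, 9, 8] (same object as a)
`a += [88, 52]` → a = [7, 9, 8, 88, 52] (same object as b); b = [7, 9, 8, 88, 52] (same object as a)
`print(b)` → prints [7, 9, 8, 88, 52]
`x = (7, 2, 9)` → x = (7, 2, 9)
`y = x` → y = (7, 2, 9)
`x += (65, 64)` → x = (7, 2, 9, 65, 64)
`print(y)` → prints (7, 2, 9)

Answer:
[7, 9, 8, 88, 52]
(7, 2, 9)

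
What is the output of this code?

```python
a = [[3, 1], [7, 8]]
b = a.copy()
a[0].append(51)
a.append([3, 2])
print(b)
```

Key concept: shallow copy with nested lists.
Step by step:
`a = [[3, 1], [7, 8]]` → a = [[3, 1], [7, 8]]
`b = a.copy()` → b = [[3, 1], [7, 8]]
`a[0].append(51)` → a = [[3, 1, 51], [7, 8]]; b = [[3, 1, 51], [7, 8]]
`a.append([3, 2])` → a = [[3, 1, 51], [7, 8], [3, 2]]
`print(b)` → prints [[3, 1, 51], [7, 8]]

Answer: [[3, 1, 51], [7, 8]]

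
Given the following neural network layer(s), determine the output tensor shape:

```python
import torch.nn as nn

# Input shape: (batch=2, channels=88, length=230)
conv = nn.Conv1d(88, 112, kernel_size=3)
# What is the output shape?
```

Input: (2, 88, 230) -> Output: (2, 112, 228)

Answer: (2, 112, 228)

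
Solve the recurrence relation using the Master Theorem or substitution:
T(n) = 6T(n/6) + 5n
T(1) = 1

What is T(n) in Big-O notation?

By Master Theorem: a=6, b=6, f(n)=5n. Since log_6(6) = 1 and f(n) = Θ(n^1), Case 2 applies. T(n) = O(n log n).

Answer: O(n log n)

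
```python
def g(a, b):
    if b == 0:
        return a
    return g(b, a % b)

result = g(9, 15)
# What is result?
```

g(9, 15) -> g(15, 9) -> g(9, 6) -> g(6, 3) -> g(3, 0) -> 3

Answer: 3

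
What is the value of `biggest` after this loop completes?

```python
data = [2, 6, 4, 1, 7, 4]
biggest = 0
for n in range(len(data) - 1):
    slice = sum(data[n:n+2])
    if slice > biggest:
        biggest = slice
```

Max sum of 2-element window in [2, 6, 4, 1, 7, 4]
`biggest` takes the values: 0 → 8 → 10 → 11

Answer: 11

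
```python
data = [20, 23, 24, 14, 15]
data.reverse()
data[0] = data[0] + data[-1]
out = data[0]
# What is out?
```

Trace:
`data = [20, 23, 24, 14, 15]` → data = [20, 23, 24, 14, 15]
`data.reverse()` → data = [15, 14, 24, 23, 20]
`data[0] = data[0] + data[-1]` → data = [35, 14, 24, 23, 20]
`out = data[0]` → out = 35
So out = 35

Answer: 35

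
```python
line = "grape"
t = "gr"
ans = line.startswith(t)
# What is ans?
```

Trace:
`line = "grape"` → line = 'grape'
`t = "gr"` → t = 'gr'
`ans = line.startswith(t)` → ans = True
So ans = True

Answer: True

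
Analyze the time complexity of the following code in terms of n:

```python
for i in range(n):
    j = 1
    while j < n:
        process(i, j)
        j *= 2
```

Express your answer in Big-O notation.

This is Linear outer loop, logarithmic inner loop. Time complexity: O(n log n).

Answer: O(n log n)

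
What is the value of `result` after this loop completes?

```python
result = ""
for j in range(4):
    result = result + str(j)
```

Concatenate digits 0 to 3
`result` takes the values: "" → "0" → "01" → "012" → "0123"

Answer: "0123"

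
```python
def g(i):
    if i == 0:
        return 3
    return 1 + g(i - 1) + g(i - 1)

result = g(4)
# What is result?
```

g(i) = 1 + 2·g(i-1), g(0)=3. Closed form: (3+1)·2^4 - 1 = 63.

Answer: 63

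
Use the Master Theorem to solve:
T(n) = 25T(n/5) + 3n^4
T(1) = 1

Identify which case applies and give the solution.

a=25, b=5, f(n)=3n^4. log_5(25) = 2. Since c=4 > 2 and the regularity condition holds (25(n/5)^4 = (25/5^4)n^4 with 25/5^4 < 1), Case 3 applies: T(n) = Θ(f(n)) = O(n^4).

Answer: O(n^4) - Case 3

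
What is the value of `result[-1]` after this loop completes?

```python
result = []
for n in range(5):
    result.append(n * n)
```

Last element of squares 0 to 4
`result` takes the values: [] → [0] → [0, 1] → [0, 1, 4] → [0, 1, 4, 9] → [0, 1, 4, 9, 16]
So `result[-1]` = 16

Answer: 16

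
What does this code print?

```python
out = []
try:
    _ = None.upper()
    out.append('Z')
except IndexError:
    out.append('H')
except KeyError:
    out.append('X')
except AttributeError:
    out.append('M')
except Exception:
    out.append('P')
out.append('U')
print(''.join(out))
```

Execution trace: 'M' (except AttributeError) → 'U' (after the try/except). Output: MU

Answer: MU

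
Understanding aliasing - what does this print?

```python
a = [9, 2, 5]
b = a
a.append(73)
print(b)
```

Key concept: basic list aliasing.
Step by step:
`a = [9, 2, 5]` → a = [9, 2, 5]
`b = a` → b = [9, 2, 5] (same object as a)
`a.append(73)` → a = [9, 2, 5, 73] (same object as b); b = [9, 2, 5, 73] (same object as a)
`print(b)` → prints [9, 2, 5, 73]

Answer: [9, 2, 5, 73]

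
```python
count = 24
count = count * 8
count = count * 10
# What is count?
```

Trace:
`count = 24` → count = 24
`count = count * 8` → count = 192
`count = count * 10` → count = 1920
So count = 1920

Answer: 1920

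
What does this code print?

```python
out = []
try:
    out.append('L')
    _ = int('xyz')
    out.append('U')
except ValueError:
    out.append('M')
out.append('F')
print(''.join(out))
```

Execution trace: 'L' (try body) → 'M' (except ValueError) → 'F' (after the try/except). Output: LMF

Answer: LMF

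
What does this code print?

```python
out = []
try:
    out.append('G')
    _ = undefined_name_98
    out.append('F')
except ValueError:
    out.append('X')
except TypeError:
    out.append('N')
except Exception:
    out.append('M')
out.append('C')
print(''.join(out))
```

Execution trace: 'G' (try body) → 'M' (except Exception) → 'C' (after the try/except). Output: GMC

Answer: GMC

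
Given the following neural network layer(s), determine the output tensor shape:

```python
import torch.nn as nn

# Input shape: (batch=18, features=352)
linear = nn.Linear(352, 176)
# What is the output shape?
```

Input: (18, 352) -> Output: (18, 176)

Answer: (18, 176)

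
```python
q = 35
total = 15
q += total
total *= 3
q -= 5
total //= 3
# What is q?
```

Trace:
`q = 35` → q = 35
`total = 15` → total = 15
`q += total` → q = 50
`total *= 3` → total = 45
`q -= 5` → q = 45
`total //= 3` → total = 15
So q = 45

Answer: 45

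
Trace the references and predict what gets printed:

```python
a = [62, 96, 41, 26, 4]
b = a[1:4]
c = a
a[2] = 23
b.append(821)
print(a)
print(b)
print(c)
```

Key concept: slice vs alias.
Step by step:
`a = [62, 96, 41, 26, 4]` → a = [62, 96, 41, 26, 4]
`b = a[1:4]` → b = [96, 41, 26]
`c = a` → c = [62, 96, 41, 26, 4] (same object as a)
`a[2] = 23` → a = [62, 96, 23, 26, 4] (same object as c); c = [62, 96, 23, 26, 4] (same object as a)
`b.append(821)` → b = [96, 41, 26, 821]
`print(a)` → prints [62, 96, 23, 26, 4]
`print(b)` → prints [96, 41, 26, 821]
`print(c)` → prints [62, 96, 23, 26, 4]

Answer:
[62, 96, 23, 26, 4]
[96, 41, 26, 821]
[62, 96, 23, 26, 4]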